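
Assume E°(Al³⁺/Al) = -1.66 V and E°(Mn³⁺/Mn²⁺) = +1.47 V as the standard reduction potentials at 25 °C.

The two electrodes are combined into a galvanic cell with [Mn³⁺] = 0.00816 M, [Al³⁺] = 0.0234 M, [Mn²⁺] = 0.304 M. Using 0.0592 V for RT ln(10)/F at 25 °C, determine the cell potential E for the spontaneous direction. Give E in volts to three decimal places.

Mn³⁺/Mn²⁺ is the cathode (higher E°), Al³⁺/Al the anode: E°cell = +1.47 − (-1.66) = +3.13 V, n = 3.
Overall: 3 Mn³⁺(aq) + Al(s) → 3 Mn²⁺(aq) + Al³⁺(aq)
Q = [Mn²⁺]^3·[Al³⁺] / ([Mn³⁺]^3); log Q = 3.083.
E = E° − (0.0592/n) log Q = +3.13 − (0.0592/3)(3.083) = +3.069 V.

+3.069 V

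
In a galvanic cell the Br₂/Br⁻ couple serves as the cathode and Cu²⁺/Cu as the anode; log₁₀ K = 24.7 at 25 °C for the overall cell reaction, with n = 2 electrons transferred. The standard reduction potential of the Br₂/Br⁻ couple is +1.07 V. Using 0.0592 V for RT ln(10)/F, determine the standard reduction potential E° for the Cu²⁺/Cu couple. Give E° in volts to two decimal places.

E°cell = (0.0592/n)·log K = (0.0592/2)(24.7) = +0.731 V.
Since Br₂/Br⁻ is the cathode and Cu²⁺/Cu the anode, E°cell = E°(Br₂/Br⁻) − E°(Cu²⁺/Cu).
So E°(Cu²⁺/Cu) = E°(Br₂/Br⁻) − E°cell = (+1.07) − (+0.731) = +0.34 V.

+0.34 V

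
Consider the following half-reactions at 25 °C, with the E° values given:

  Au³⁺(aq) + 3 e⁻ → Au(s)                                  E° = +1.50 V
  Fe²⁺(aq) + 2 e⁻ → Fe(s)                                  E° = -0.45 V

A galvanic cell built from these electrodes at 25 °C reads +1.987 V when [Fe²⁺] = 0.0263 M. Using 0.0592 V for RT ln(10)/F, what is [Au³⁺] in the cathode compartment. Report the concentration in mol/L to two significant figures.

Au³⁺/Au is the cathode, Fe²⁺/Fe the anode: E°cell = +1.95 V, n = 6.
Overall reaction: 2 Au³⁺(aq) + 3 Fe(s) → 2 Au(s) + 3 Fe²⁺(aq); Q = [Fe²⁺]^3/[Au³⁺]^2.
From E = E° − (0.0592/n) log Q: log Q = (E° − E)·n/0.0592 = (+1.95 − (+1.987))·6/0.0592 = -3.7500.
So 2·log[Au³⁺] = 3·log(0.0263) − log Q = -4.7401 − (-3.7500) = -0.9901; log[Au³⁺] = -0.9901 / 2 = -0.4950; [Au³⁺] = 10^(-0.4950) ≈ 0.32 M.

0.32 M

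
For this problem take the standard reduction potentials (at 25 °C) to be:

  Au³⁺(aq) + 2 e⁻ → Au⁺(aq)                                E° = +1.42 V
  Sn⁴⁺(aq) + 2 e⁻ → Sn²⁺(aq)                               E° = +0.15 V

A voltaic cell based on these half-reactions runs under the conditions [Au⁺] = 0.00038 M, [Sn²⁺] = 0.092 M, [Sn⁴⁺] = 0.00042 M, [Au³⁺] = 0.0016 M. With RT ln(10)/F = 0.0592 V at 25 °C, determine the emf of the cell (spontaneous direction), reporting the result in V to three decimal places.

+1.358 V

Au³⁺/Au⁺ is the cathode (higher E°), Sn⁴⁺/Sn²⁺ the anode: E°cell = +1.42 − (+0.15) = +1.27 V, n = 2.
Overall: Au³⁺(aq) + Sn²⁺(aq) → Au⁺(aq) + Sn⁴⁺(aq)
Q = [Au⁺]·[Sn⁴⁺] / ([Au³⁺]·[Sn²⁺]); log Q = -2.965.
E = E° − (0.0592/n) log Q = +1.27 − (0.0592/2)(-2.965) = +1.358 V.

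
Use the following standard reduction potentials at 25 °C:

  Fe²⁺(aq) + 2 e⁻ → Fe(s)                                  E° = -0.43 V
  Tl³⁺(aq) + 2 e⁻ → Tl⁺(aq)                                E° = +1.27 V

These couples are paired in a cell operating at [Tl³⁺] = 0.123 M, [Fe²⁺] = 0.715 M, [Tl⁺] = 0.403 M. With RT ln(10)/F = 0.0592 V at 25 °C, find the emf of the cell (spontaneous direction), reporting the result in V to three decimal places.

+1.689 V

Tl³⁺/Tl⁺ is the cathode (higher E°), Fe²⁺/Fe the anode: E°cell = +1.27 − (-0.43) = +1.70 V, n = 2.
Overall: Tl³⁺(aq) + Fe(s) → Tl⁺(aq) + Fe²⁺(aq)
Q = [Tl⁺]·[Fe²⁺] / ([Tl³⁺]); log Q = 0.370.
E = E° − (0.0592/n) log Q = +1.70 − (0.0592/2)(0.370) = +1.689 V.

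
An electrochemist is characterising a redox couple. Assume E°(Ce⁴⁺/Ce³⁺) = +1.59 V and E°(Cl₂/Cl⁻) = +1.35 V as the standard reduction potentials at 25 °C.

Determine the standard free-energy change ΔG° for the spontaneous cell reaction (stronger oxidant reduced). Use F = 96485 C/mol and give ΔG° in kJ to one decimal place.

-46.3 kJ

Ce⁴⁺/Ce³⁺ (E° = +1.59 V) is the cathode; Cl₂/Cl⁻ (E° = +1.35 V) is the anode, so E°cell = +0.24 V.
Balancing electrons gives n = 2 (lcm of 1 and 2).
ΔG° = −nFE° = −(2)(96485)(+0.24) = -46,313 J = -46.3 kJ.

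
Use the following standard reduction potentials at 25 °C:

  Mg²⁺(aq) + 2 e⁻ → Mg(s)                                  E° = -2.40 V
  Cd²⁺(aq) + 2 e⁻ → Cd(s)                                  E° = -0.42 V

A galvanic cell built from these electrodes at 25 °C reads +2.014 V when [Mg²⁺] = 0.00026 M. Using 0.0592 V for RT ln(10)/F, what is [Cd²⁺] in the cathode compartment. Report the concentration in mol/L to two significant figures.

Cd²⁺/Cd is the cathode, Mg²⁺/Mg the anode: E°cell = +1.98 V, n = 2.
Overall reaction: Cd²⁺(aq) + Mg(s) → Cd(s) + Mg²⁺(aq); Q = [Mg²⁺]^1/[Cd²⁺]^1.
From E = E° − (0.0592/n) log Q: log Q = (E° − E)·n/0.0592 = (+1.98 − (+2.014))·2/0.0592 = -1.1486.
So 1·log[Cd²⁺] = 1·log(0.00026) − log Q = -3.5850 − (-1.1486) = -2.4364; [Cd²⁺] = 10^(-2.4364) ≈ 0.0037 M.

0.0037 M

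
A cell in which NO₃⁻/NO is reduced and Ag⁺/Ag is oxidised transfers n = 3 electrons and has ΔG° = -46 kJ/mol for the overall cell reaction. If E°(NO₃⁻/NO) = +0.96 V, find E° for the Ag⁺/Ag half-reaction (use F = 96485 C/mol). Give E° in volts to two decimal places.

+0.80 V

E°cell = −ΔG°/(nF) = −(-46×10³)/((3)(96485)) = +0.159 V.
Since NO₃⁻/NO is the cathode and Ag⁺/Ag the anode, E°cell = E°(NO₃⁻/NO) − E°(Ag⁺/Ag).
So E°(Ag⁺/Ag) = E°(NO₃⁻/NO) − E°cell = (+0.96) − (+0.159) = +0.80 V.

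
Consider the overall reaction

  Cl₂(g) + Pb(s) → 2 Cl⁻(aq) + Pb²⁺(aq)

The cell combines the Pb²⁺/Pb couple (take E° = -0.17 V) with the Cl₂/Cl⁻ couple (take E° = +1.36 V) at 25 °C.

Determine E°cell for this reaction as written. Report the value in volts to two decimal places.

+1.53 V

The Cl₂/Cl⁻ couple has the higher reduction potential, so it is the cathode; Pb²⁺/Pb is oxidised at the anode.
E°cell = E°(cathode) − E°(anode) = (+1.36) − (-0.17) = +1.53 V.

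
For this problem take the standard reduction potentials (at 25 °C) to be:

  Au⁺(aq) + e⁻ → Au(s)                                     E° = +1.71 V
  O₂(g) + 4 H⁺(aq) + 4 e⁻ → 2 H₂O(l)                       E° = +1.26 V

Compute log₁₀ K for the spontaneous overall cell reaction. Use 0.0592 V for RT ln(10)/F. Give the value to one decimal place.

Cathode: Au⁺/Au; anode: O₂/H₂O. E°cell = +0.45 V, n = 4.
log K = nE°cell / 0.0592 = (4)(+0.45) / 0.0592 = 30.4.

30.4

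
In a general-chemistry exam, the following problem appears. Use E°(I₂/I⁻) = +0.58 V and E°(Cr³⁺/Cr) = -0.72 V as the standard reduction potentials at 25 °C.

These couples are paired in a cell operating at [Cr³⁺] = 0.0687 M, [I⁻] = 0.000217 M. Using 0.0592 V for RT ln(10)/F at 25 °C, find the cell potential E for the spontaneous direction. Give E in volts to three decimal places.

+1.540 V

I₂/I⁻ is the cathode (higher E°), Cr³⁺/Cr the anode: E°cell = +0.58 − (-0.72) = +1.30 V, n = 6.
Overall: 3 I₂(s) + 2 Cr(s) → 6 I⁻(aq) + 2 Cr³⁺(aq)
Q = [I⁻]^6·[Cr³⁺]^2; log Q = -24.307.
E = E° − (0.0592/n) log Q = +1.30 − (0.0592/6)(-24.307) = +1.540 V.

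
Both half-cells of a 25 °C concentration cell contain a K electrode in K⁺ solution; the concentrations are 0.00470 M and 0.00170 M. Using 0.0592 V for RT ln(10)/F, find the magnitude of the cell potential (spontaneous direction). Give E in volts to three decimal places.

For a concentration cell E°cell = 0. The 0.00470 M side is the cathode (reduction is favoured where [K⁺] is higher).
With n = 1, E = −(0.0592/1) log([K⁺]ₐₙ/[K⁺]꜀ₐₜ) = −(0.0592/1) log(0.0017/0.0047) = −(0.0592/1)(-0.442) = +0.026 V.

+0.026 V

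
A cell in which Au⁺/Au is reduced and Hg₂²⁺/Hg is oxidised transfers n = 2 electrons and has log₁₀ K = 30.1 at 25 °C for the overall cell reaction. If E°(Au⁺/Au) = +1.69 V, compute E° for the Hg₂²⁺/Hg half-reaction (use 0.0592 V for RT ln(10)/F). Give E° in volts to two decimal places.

E°cell = (0.0592/n)·log K = (0.0592/2)(30.1) = +0.891 V.
Since Au⁺/Au is the cathode and Hg₂²⁺/Hg the anode, E°cell = E°(Au⁺/Au) − E°(Hg₂²⁺/Hg).
So E°(Hg₂²⁺/Hg) = E°(Au⁺/Au) − E°cell = (+1.69) − (+0.891) = +0.80 V.

+0.80 V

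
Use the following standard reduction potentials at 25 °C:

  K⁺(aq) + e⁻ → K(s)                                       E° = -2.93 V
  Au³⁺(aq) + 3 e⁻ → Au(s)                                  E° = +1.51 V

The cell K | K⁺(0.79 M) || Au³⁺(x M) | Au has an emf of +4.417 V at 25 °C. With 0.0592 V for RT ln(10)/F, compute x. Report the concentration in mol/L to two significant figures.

0.034 M

Au³⁺/Au is the cathode, K⁺/K the anode: E°cell = +4.44 V, n = 3.
Overall reaction: Au³⁺(aq) + 3 K(s) → Au(s) + 3 K⁺(aq); Q = [K⁺]^3/[Au³⁺]^1.
From E = E° − (0.0592/n) log Q: log Q = (E° − E)·n/0.0592 = (+4.44 − (+4.417))·3/0.0592 = 1.1655.
So 1·log[Au³⁺] = 3·log(0.79) − log Q = -0.3071 − (1.1655) = -1.4726; [Au³⁺] = 10^(-1.4726) ≈ 0.034 M.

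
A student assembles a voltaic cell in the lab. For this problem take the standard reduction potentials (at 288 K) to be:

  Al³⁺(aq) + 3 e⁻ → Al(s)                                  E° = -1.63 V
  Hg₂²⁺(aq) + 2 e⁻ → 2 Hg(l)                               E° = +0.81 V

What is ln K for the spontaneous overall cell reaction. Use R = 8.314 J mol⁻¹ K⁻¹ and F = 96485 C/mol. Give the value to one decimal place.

589.9

Cathode: Hg₂²⁺/Hg; anode: Al³⁺/Al. E°cell = (+0.81) − (-1.63) = +2.44 V, with n = 6.
ΔG° = −nFE° = −RT ln K, so ln K = nFE°/(RT) = (6)(96485)(+2.44) / ((8.314)(288)) = 589.927.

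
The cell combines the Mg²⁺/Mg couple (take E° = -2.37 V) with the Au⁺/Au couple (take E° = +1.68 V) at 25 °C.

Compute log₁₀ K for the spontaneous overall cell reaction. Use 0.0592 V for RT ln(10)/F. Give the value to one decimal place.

136.8

Cathode: Au⁺/Au; anode: Mg²⁺/Mg. E°cell = +4.05 V, n = 2.
log K = nE°cell / 0.0592 = (2)(+4.05) / 0.0592 = 136.8.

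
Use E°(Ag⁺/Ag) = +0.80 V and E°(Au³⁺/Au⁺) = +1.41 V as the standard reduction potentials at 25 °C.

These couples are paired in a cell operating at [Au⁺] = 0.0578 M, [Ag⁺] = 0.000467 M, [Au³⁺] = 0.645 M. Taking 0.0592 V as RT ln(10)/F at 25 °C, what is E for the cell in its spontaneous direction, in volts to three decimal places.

Au³⁺/Au⁺ is the cathode (higher E°), Ag⁺/Ag the anode: E°cell = +1.41 − (+0.80) = +0.61 V, n = 2.
Overall: Au³⁺(aq) + 2 Ag(s) → Au⁺(aq) + 2 Ag⁺(aq)
Q = [Au⁺]·[Ag⁺]^2 / ([Au³⁺]); log Q = -7.709.
E = E° − (0.0592/n) log Q = +0.61 − (0.0592/2)(-7.709) = +0.838 V.

+0.838 V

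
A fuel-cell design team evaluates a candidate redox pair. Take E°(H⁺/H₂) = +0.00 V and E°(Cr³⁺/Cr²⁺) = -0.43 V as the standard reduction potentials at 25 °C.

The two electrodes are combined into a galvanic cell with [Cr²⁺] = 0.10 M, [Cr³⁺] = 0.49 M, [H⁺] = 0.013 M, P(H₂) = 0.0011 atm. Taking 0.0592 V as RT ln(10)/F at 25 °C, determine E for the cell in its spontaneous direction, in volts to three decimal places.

H⁺/H₂ is the cathode (higher E°), Cr³⁺/Cr²⁺ the anode: E°cell = +0.00 − (-0.43) = +0.43 V, n = 2.
Overall: 2 H⁺(aq) + 2 Cr²⁺(aq) → H₂(g) + 2 Cr³⁺(aq)
Q = P(H₂)·[Cr³⁺]^2 / ([H⁺]^2·[Cr²⁺]^2); log Q = 2.194.
E = E° − (0.0592/n) log Q = +0.43 − (0.0592/2)(2.194) = +0.365 V.

+0.365 V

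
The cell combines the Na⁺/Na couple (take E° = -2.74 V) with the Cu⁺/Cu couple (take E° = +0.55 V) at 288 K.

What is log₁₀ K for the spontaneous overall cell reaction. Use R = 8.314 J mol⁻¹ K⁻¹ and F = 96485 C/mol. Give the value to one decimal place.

57.6

Cathode: Cu⁺/Cu; anode: Na⁺/Na. E°cell = (+0.55) − (-2.74) = +3.29 V, with n = 1.
ΔG° = −nFE° = −RT ln K, so ln K = nFE°/(RT) = (1)(96485)(+3.29) / ((8.314)(288)) = 132.572.
log₁₀ K = 132.572 / ln 10 = 57.6.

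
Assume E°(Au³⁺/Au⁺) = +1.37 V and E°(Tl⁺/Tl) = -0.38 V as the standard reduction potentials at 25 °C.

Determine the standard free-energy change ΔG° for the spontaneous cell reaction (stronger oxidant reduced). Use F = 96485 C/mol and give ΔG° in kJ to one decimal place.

Au³⁺/Au⁺ (E° = +1.37 V) is the cathode; Tl⁺/Tl (E° = -0.38 V) is the anode, so E°cell = +1.75 V.
Balancing electrons gives n = 2 (lcm of 2 and 1).
ΔG° = −nFE° = −(2)(96485)(+1.75) = -337,698 J = -337.7 kJ.

-337.7 kJ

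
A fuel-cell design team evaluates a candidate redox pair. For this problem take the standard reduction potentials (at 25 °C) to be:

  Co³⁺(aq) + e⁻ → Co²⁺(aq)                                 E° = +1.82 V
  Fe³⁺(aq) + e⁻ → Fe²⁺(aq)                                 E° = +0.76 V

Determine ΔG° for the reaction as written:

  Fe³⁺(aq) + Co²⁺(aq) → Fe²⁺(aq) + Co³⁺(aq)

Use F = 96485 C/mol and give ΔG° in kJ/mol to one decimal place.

As written, Fe³⁺/Fe²⁺ is reduced (cathode) and Co³⁺/Co²⁺ is oxidised (anode), so E°cell = (+0.76) − (+1.82) = -1.06 V.
Balancing electrons gives n = 1.
ΔG° = −nFE° = −(1)(96485)(-1.06) = 102,274 J = +102.3 kJ/mol.

+102.3 kJ/mol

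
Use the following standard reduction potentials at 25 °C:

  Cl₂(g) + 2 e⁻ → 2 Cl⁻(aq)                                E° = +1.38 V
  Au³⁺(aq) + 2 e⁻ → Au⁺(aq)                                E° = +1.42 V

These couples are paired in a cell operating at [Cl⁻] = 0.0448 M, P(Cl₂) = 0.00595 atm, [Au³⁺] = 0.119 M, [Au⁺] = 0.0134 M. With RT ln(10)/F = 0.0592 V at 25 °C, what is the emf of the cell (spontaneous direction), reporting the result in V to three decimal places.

+0.054 V

Au³⁺/Au⁺ is the cathode (higher E°), Cl₂/Cl⁻ the anode: E°cell = +1.42 − (+1.38) = +0.04 V, n = 2.
Overall: Au³⁺(aq) + 2 Cl⁻(aq) → Au⁺(aq) + Cl₂(g)
Q = [Au⁺]·P(Cl₂) / ([Au³⁺]·[Cl⁻]^2); log Q = -0.476.
E = E° − (0.0592/n) log Q = +0.04 − (0.0592/2)(-0.476) = +0.054 V.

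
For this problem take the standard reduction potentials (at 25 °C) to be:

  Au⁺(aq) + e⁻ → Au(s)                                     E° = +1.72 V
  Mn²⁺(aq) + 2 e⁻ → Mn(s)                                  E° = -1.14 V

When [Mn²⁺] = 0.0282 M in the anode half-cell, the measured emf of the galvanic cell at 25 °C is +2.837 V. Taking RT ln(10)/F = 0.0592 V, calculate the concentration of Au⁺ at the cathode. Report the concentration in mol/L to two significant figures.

0.069 M

Au⁺/Au is the cathode, Mn²⁺/Mn the anode: E°cell = +2.86 V, n = 2.
Overall reaction: 2 Au⁺(aq) + Mn(s) → 2 Au(s) + Mn²⁺(aq); Q = [Mn²⁺]^1/[Au⁺]^2.
From E = E° − (0.0592/n) log Q: log Q = (E° − E)·n/0.0592 = (+2.86 − (+2.837))·2/0.0592 = 0.7770.
So 2·log[Au⁺] = 1·log(0.0282) − log Q = -1.5498 − (0.7770) = -2.3268; log[Au⁺] = -2.3268 / 2 = -1.1634; [Au⁺] = 10^(-1.1634) ≈ 0.069 M.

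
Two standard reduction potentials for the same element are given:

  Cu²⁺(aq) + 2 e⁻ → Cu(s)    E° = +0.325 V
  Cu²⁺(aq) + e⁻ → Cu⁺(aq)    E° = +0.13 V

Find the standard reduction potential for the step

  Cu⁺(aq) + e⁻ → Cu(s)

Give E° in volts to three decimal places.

+0.520 V

Sequential free energies add, so n₃E°₃ = n₁E°₁ + n₂E°₂.
With n₃ = 2, and the known step contributing 1×(+0.13) V, the unknown satisfies 1·E° = 2×(+0.325) − 1×(+0.13) = +0.520.
E° = +0.520 / 1 = +0.520 V.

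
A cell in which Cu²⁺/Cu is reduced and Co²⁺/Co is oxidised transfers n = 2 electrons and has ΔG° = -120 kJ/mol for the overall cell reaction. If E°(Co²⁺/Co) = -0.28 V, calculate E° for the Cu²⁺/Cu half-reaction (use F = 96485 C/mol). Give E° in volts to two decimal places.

E°cell = −ΔG°/(nF) = −(-120×10³)/((2)(96485)) = +0.622 V.
Since Cu²⁺/Cu is the cathode and Co²⁺/Co the anode, E°cell = E°(Cu²⁺/Cu) − E°(Co²⁺/Co).
So E°(Cu²⁺/Cu) = E°cell + E°(Co²⁺/Co) = +0.622 + (-0.28) = +0.34 V.

+0.34 V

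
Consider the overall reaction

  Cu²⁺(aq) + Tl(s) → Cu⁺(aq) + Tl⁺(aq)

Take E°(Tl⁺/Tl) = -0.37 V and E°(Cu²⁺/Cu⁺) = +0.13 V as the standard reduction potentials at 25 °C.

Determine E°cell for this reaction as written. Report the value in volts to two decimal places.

The Cu²⁺/Cu⁺ couple has the higher reduction potential, so it is the cathode; Tl⁺/Tl is oxidised at the anode.
E°cell = E°(cathode) − E°(anode) = (+0.13) − (-0.37) = +0.50 V.

+0.50 V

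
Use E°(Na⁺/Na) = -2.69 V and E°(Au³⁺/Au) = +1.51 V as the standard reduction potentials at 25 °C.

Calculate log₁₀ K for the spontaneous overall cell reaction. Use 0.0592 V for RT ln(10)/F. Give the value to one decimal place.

Cathode: Au³⁺/Au; anode: Na⁺/Na. E°cell = +4.20 V, n = 3.
log K = nE°cell / 0.0592 = (3)(+4.20) / 0.0592 = 212.8.

212.8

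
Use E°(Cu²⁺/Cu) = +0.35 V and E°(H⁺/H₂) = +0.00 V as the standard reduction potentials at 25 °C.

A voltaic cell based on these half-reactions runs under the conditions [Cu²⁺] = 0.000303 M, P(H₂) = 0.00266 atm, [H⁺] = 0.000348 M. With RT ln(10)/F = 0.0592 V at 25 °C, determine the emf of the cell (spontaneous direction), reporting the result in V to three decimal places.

Cu²⁺/Cu is the cathode (higher E°), H⁺/H₂ the anode: E°cell = +0.35 − (+0.00) = +0.35 V, n = 2.
Overall: Cu²⁺(aq) + H₂(g) → Cu(s) + 2 H⁺(aq)
Q = [H⁺]^2 / ([Cu²⁺]·P(H₂)); log Q = -0.823.
E = E° − (0.0592/n) log Q = +0.35 − (0.0592/2)(-0.823) = +0.374 V.

+0.374 V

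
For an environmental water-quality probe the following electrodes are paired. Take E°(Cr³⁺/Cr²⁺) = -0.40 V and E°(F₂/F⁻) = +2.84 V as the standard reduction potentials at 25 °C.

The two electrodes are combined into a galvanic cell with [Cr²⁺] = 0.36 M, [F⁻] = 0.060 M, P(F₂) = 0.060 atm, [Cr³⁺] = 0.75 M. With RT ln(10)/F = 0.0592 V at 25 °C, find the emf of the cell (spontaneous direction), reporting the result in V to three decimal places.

+3.257 V

F₂/F⁻ is the cathode (higher E°), Cr³⁺/Cr²⁺ the anode: E°cell = +2.84 − (-0.40) = +3.24 V, n = 2.
Overall: F₂(g) + 2 Cr²⁺(aq) → 2 F⁻(aq) + 2 Cr³⁺(aq)
Q = [F⁻]^2·[Cr³⁺]^2 / (P(F₂)·[Cr²⁺]^2); log Q = -0.584.
E = E° − (0.0592/n) log Q = +3.24 − (0.0592/2)(-0.584) = +3.257 V.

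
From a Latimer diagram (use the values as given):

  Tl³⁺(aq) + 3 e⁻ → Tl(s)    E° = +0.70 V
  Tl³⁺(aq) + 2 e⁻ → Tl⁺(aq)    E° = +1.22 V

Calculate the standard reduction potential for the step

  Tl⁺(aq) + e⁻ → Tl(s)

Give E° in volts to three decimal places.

Sequential free energies add, so n₃E°₃ = n₁E°₁ + n₂E°₂.
With n₃ = 3, and the known step contributing 2×(+1.22) V, the unknown satisfies 1·E° = 3×(+0.70) − 2×(+1.22) = -0.340.
E° = -0.340 / 1 = -0.340 V.

-0.340 V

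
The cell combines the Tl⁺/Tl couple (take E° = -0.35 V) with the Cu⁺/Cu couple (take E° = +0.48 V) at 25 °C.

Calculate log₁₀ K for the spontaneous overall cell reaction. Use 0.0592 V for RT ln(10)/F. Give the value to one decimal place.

Cathode: Cu⁺/Cu; anode: Tl⁺/Tl. E°cell = +0.83 V, n = 1.
log K = nE°cell / 0.0592 = (1)(+0.83) / 0.0592 = 14.0.

14.0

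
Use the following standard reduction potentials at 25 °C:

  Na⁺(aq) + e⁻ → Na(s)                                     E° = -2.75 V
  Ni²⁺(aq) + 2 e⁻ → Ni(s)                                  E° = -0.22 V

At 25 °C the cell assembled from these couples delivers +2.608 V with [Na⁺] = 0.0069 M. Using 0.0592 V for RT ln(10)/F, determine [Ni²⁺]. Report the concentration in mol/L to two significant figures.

Ni²⁺/Ni is the cathode, Na⁺/Na the anode: E°cell = +2.53 V, n = 2.
Overall reaction: Ni²⁺(aq) + 2 Na(s) → Ni(s) + 2 Na⁺(aq); Q = [Na⁺]^2/[Ni²⁺]^1.
From E = E° − (0.0592/n) log Q: log Q = (E° − E)·n/0.0592 = (+2.53 − (+2.608))·2/0.0592 = -2.6351.
So 1·log[Ni²⁺] = 2·log(0.0069) − log Q = -4.3223 − (-2.6351) = -1.6872; [Ni²⁺] = 10^(-1.6872) ≈ 0.021 M.

0.021 M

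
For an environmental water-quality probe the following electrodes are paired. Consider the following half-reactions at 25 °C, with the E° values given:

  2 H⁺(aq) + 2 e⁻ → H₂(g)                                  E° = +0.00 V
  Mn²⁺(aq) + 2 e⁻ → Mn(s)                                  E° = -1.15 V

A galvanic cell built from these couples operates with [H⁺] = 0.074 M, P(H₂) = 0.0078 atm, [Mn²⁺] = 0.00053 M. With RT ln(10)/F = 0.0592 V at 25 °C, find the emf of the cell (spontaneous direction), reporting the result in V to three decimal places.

H⁺/H₂ is the cathode (higher E°), Mn²⁺/Mn the anode: E°cell = +0.00 − (-1.15) = +1.15 V, n = 2.
Overall: 2 H⁺(aq) + Mn(s) → H₂(g) + Mn²⁺(aq)
Q = P(H₂)·[Mn²⁺] / ([H⁺]^2); log Q = -3.122.
E = E° − (0.0592/n) log Q = +1.15 − (0.0592/2)(-3.122) = +1.242 V.

+1.242 V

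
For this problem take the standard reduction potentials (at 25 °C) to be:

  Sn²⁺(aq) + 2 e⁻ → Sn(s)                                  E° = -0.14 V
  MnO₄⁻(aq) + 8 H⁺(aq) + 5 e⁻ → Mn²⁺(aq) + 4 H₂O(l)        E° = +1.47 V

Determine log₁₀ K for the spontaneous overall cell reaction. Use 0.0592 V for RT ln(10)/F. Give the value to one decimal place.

Cathode: MnO₄⁻/Mn²⁺; anode: Sn²⁺/Sn. E°cell = +1.61 V, n = 10.
log K = nE°cell / 0.0592 = (10)(+1.61) / 0.0592 = 272.0.

272.0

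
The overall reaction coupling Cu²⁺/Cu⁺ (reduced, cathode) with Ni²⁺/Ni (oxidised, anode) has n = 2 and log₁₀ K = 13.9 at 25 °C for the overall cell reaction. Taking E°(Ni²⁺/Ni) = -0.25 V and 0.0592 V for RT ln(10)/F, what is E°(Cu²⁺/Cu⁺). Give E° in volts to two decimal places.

E°cell = (0.0592/n)·log K = (0.0592/2)(13.9) = +0.411 V.
Since Cu²⁺/Cu⁺ is the cathode and Ni²⁺/Ni the anode, E°cell = E°(Cu²⁺/Cu⁺) − E°(Ni²⁺/Ni).
So E°(Cu²⁺/Cu⁺) = E°cell + E°(Ni²⁺/Ni) = +0.411 + (-0.25) = +0.16 V.

+0.16 V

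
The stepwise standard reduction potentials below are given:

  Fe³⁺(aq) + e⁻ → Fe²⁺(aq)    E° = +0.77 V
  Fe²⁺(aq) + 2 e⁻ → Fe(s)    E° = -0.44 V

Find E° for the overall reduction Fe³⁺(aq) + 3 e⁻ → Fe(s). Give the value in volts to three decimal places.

Adding the free-energy changes (−nFE°) of the two steps gives −n₃FE°₃ = −n₁FE°₁ − n₂FE°₂.
E°₃ = (1×+0.77 + 2×-0.44) / 3 = (-0.110) / 3 = -0.037 V.
E° values themselves are not directly additive — weighting by electron count is essential.

-0.037 V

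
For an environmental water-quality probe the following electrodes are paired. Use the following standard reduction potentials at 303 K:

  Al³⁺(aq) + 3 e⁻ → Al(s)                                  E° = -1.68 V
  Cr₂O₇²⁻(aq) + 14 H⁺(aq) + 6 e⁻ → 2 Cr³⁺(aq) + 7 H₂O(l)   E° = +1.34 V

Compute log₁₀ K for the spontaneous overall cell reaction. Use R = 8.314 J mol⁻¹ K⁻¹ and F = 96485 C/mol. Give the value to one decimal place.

Cathode: Cr₂O₇²⁻/Cr³⁺; anode: Al³⁺/Al. E°cell = (+1.34) − (-1.68) = +3.02 V, with n = 6.
ΔG° = −nFE° = −RT ln K, so ln K = nFE°/(RT) = (6)(96485)(+3.02) / ((8.314)(303)) = 694.009.
log₁₀ K = 694.009 / ln 10 = 301.4.

301.4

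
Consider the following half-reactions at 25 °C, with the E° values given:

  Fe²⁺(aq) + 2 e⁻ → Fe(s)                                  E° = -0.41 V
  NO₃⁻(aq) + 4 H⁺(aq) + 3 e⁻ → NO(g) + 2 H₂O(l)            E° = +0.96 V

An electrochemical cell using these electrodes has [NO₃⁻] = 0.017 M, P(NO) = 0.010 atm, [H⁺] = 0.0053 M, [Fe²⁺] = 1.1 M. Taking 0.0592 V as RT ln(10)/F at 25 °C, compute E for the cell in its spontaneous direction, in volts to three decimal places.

+1.194 V

NO₃⁻/NO is the cathode (higher E°), Fe²⁺/Fe the anode: E°cell = +0.96 − (-0.41) = +1.37 V, n = 6.
Overall: 2 NO₃⁻(aq) + 8 H⁺(aq) + 3 Fe(s) → 2 NO(g) + 4 H₂O(l) + 3 Fe²⁺(aq)
Q = P(NO)^2·[Fe²⁺]^3 / ([NO₃⁻]^2·[H⁺]^8); log Q = 17.869.
E = E° − (0.0592/n) log Q = +1.37 − (0.0592/6)(17.869) = +1.194 V.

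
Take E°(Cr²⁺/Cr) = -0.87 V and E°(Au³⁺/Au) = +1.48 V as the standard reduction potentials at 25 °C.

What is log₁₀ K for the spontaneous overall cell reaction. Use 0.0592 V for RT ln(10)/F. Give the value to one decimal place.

238.2

Cathode: Au³⁺/Au; anode: Cr²⁺/Cr. E°cell = +2.35 V, n = 6.
log K = nE°cell / 0.0592 = (6)(+2.35) / 0.0592 = 238.2.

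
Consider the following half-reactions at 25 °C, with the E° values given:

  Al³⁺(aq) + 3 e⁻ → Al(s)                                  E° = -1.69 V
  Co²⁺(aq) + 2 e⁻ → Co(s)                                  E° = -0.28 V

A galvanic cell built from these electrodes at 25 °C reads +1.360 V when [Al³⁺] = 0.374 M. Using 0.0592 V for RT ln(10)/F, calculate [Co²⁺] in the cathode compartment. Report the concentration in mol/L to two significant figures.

0.011 M

Co²⁺/Co is the cathode, Al³⁺/Al the anode: E°cell = +1.41 V, n = 6.
Overall reaction: 3 Co²⁺(aq) + 2 Al(s) → 3 Co(s) + 2 Al³⁺(aq); Q = [Al³⁺]^2/[Co²⁺]^3.
From E = E° − (0.0592/n) log Q: log Q = (E° − E)·n/0.0592 = (+1.41 − (+1.360))·6/0.0592 = 5.0676.
So 3·log[Co²⁺] = 2·log(0.374) − log Q = -0.8543 − (5.0676) = -5.9219; log[Co²⁺] = -5.9219 / 3 = -1.9740; [Co²⁺] = 10^(-1.9740) ≈ 0.011 M.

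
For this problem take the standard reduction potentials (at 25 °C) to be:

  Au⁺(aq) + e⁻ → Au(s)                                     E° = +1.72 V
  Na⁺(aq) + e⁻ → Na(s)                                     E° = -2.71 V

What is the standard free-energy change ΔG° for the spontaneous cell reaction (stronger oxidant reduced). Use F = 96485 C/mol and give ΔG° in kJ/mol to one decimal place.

Au⁺/Au (E° = +1.72 V) is the cathode; Na⁺/Na (E° = -2.71 V) is the anode, so E°cell = +4.43 V.
Balancing electrons gives n = 1 (lcm of 1 and 1).
ΔG° = −nFE° = −(1)(96485)(+4.43) = -427,429 J = -427.4 kJ/mol.

-427.4 kJ/mol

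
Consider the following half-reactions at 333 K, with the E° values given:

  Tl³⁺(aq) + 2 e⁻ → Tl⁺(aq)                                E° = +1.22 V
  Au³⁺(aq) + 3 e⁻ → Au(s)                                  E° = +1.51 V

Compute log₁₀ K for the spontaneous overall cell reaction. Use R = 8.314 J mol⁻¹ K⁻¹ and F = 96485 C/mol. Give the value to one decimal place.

Cathode: Au³⁺/Au; anode: Tl³⁺/Tl⁺. E°cell = (+1.51) − (+1.22) = +0.29 V, with n = 6.
ΔG° = −nFE° = −RT ln K, so ln K = nFE°/(RT) = (6)(96485)(+0.29) / ((8.314)(333)) = 60.639.
log₁₀ K = 60.639 / ln 10 = 26.3.

26.3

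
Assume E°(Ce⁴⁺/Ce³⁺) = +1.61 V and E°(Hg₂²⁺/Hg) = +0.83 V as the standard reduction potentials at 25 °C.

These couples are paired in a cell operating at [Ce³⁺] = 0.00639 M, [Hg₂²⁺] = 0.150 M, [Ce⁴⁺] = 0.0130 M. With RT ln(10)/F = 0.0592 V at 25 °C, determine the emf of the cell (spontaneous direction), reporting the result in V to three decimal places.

+0.823 V

Ce⁴⁺/Ce³⁺ is the cathode (higher E°), Hg₂²⁺/Hg the anode: E°cell = +1.61 − (+0.83) = +0.78 V, n = 2.
Overall: 2 Ce⁴⁺(aq) + 2 Hg(l) → 2 Ce³⁺(aq) + Hg₂²⁺(aq)
Q = [Ce³⁺]^2·[Hg₂²⁺] / ([Ce⁴⁺]^2); log Q = -1.441.
E = E° − (0.0592/n) log Q = +0.78 − (0.0592/2)(-1.441) = +0.823 V.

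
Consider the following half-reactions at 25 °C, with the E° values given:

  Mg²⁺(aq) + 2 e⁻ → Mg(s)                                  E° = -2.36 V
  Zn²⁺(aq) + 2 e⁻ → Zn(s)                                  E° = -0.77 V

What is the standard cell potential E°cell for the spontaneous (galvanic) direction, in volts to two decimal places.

+1.59 V

The Zn²⁺/Zn couple has the higher reduction potential, so it is the cathode; Mg²⁺/Mg is oxidised at the anode.
E°cell = E°(cathode) − E°(anode) = (-0.77) − (-2.36) = +1.59 V.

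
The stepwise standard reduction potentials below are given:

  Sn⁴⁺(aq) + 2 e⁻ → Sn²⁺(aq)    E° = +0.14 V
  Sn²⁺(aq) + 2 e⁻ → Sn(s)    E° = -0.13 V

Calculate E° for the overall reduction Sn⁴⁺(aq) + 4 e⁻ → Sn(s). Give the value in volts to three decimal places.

Since ΔG° = −nFE° is additive over sequential reductions, n₃E°₃ = n₁E°₁ + n₂E°₂.
E°₃ = (2×+0.14 + 2×-0.13) / 4 = (+0.020) / 4 = +0.005 V.

+0.005 V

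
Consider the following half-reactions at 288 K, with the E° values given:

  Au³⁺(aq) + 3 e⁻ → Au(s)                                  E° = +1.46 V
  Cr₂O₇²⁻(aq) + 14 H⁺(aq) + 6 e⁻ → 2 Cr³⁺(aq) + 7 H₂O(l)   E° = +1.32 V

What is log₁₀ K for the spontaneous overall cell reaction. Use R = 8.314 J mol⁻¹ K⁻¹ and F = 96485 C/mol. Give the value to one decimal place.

Cathode: Au³⁺/Au; anode: Cr₂O₇²⁻/Cr³⁺. E°cell = (+1.46) − (+1.32) = +0.14 V, with n = 6.
ΔG° = −nFE° = −RT ln K, so ln K = nFE°/(RT) = (6)(96485)(+0.14) / ((8.314)(288)) = 33.848.
log₁₀ K = 33.848 / ln 10 = 14.7.

14.7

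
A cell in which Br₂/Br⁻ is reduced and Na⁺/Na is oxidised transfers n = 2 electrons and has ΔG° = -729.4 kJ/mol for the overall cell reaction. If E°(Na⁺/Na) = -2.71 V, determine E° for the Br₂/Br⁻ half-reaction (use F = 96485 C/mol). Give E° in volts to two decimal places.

E°cell = −ΔG°/(nF) = −(-729.4×10³)/((2)(96485)) = +3.780 V.
Since Br₂/Br⁻ is the cathode and Na⁺/Na the anode, E°cell = E°(Br₂/Br⁻) − E°(Na⁺/Na).
So E°(Br₂/Br⁻) = E°cell + E°(Na⁺/Na) = +3.780 + (-2.71) = +1.07 V.

+1.07 V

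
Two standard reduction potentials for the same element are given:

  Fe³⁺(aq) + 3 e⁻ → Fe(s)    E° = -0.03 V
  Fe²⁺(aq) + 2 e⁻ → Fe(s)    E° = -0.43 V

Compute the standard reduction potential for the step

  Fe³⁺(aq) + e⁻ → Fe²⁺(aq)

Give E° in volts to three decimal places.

Sequential free energies add, so n₃E°₃ = n₁E°₁ + n₂E°₂.
With n₃ = 3, and the known step contributing 2×(-0.43) V, the unknown satisfies 1·E° = 3×(-0.03) − 2×(-0.43) = +0.770.
E° = +0.770 / 1 = +0.770 V.

+0.770 V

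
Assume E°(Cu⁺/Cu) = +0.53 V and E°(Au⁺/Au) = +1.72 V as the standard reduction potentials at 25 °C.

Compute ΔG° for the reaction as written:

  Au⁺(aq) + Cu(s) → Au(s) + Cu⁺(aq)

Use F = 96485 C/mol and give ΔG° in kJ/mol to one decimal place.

As written, Au⁺/Au is reduced (cathode) and Cu⁺/Cu is oxidised (anode), so E°cell = (+1.72) − (+0.53) = +1.19 V.
Balancing electrons gives n = 1.
ΔG° = −nFE° = −(1)(96485)(+1.19) = -114,817 J = -114.8 kJ/mol.

-114.8 kJ/mol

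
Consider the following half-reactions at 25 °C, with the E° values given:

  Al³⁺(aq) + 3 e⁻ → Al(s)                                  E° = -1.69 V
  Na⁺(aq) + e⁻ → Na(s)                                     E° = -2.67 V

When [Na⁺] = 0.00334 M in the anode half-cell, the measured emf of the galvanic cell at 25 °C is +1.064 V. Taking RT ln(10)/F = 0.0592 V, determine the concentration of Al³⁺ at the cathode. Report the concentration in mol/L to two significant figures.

Al³⁺/Al is the cathode, Na⁺/Na the anode: E°cell = +0.98 V, n = 3.
Overall reaction: Al³⁺(aq) + 3 Na(s) → Al(s) + 3 Na⁺(aq); Q = [Na⁺]^3/[Al³⁺]^1.
From E = E° − (0.0592/n) log Q: log Q = (E° − E)·n/0.0592 = (+0.98 − (+1.064))·3/0.0592 = -4.2568.
So 1·log[Al³⁺] = 3·log(0.00334) − log Q = -7.4288 − (-4.2568) = -3.1720; [Al³⁺] = 10^(-3.1720) ≈ 0.00067 M.

0.00067 M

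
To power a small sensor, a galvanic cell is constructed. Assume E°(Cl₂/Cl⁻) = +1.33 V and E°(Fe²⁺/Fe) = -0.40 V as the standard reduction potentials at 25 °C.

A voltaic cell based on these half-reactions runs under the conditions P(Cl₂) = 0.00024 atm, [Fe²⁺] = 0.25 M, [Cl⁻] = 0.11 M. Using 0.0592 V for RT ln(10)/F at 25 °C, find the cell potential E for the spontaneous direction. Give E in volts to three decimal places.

+1.697 V

Cl₂/Cl⁻ is the cathode (higher E°), Fe²⁺/Fe the anode: E°cell = +1.33 − (-0.40) = +1.73 V, n = 2.
Overall: Cl₂(g) + Fe(s) → 2 Cl⁻(aq) + Fe²⁺(aq)
Q = [Cl⁻]^2·[Fe²⁺] / (P(Cl₂)); log Q = 1.101.
E = E° − (0.0592/n) log Q = +1.73 − (0.0592/2)(1.101) = +1.697 V.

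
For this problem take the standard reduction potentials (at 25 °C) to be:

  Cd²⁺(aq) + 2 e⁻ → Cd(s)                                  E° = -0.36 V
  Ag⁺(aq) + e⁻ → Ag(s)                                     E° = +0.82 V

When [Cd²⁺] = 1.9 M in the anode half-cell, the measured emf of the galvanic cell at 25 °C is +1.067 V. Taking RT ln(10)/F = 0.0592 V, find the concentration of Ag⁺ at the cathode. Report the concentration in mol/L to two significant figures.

0.017 M

Ag⁺/Ag is the cathode, Cd²⁺/Cd the anode: E°cell = +1.18 V, n = 2.
Overall reaction: 2 Ag⁺(aq) + Cd(s) → 2 Ag(s) + Cd²⁺(aq); Q = [Cd²⁺]^1/[Ag⁺]^2.
From E = E° − (0.0592/n) log Q: log Q = (E° − E)·n/0.0592 = (+1.18 − (+1.067))·2/0.0592 = 3.8176.
So 2·log[Ag⁺] = 1·log(1.9) − log Q = 0.2788 − (3.8176) = -3.5388; log[Ag⁺] = -3.5388 / 2 = -1.7694; [Ag⁺] = 10^(-1.7694) ≈ 0.017 M.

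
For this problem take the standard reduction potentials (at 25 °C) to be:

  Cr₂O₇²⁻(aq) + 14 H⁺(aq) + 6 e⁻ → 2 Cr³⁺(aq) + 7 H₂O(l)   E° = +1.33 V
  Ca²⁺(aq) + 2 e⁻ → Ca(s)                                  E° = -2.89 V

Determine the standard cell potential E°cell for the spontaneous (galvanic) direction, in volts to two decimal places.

The Cr₂O₇²⁻/Cr³⁺ couple has the higher reduction potential, so it is the cathode; Ca²⁺/Ca is oxidised at the anode.
E°cell = E°(cathode) − E°(anode) = (+1.33) − (-2.89) = +4.22 V.

+4.22 V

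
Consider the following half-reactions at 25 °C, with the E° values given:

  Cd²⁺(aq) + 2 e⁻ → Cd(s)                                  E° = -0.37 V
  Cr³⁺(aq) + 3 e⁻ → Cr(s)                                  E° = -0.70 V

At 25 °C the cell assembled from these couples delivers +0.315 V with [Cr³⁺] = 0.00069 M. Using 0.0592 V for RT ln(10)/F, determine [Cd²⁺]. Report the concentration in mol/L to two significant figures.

Cd²⁺/Cd is the cathode, Cr³⁺/Cr the anode: E°cell = +0.33 V, n = 6.
Overall reaction: 3 Cd²⁺(aq) + 2 Cr(s) → 3 Cd(s) + 2 Cr³⁺(aq); Q = [Cr³⁺]^2/[Cd²⁺]^3.
From E = E° − (0.0592/n) log Q: log Q = (E° − E)·n/0.0592 = (+0.33 − (+0.315))·6/0.0592 = 1.5203.
So 3·log[Cd²⁺] = 2·log(0.00069) − log Q = -6.3223 − (1.5203) = -7.8426; log[Cd²⁺] = -7.8426 / 3 = -2.6142; [Cd²⁺] = 10^(-2.6142) ≈ 0.0024 M.

0.0024 M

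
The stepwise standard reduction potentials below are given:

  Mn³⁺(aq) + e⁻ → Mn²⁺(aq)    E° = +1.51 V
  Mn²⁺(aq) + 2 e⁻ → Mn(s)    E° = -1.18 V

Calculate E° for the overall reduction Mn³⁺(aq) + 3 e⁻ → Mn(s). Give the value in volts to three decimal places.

Standard free energies of sequential steps add: ΔG°₃ = ΔG°₁ + ΔG°₂, so n₃E°₃ = n₁E°₁ + n₂E°₂.
E°₃ = (1×+1.51 + 2×-1.18) / 3 = (-0.850) / 3 = -0.283 V.

-0.283 V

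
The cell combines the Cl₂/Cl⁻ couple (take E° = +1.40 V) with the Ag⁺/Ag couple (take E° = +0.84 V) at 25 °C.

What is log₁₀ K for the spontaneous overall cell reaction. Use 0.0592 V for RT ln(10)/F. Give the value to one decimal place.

Cathode: Cl₂/Cl⁻; anode: Ag⁺/Ag. E°cell = +0.56 V, n = 2.
log K = nE°cell / 0.0592 = (2)(+0.56) / 0.0592 = 18.9.

18.9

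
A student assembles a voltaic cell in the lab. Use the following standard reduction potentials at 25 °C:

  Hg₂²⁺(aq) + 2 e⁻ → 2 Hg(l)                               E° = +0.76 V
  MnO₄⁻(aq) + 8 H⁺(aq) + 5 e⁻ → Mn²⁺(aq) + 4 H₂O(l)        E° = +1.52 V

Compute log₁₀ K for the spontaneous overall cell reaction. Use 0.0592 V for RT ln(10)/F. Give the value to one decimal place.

Cathode: MnO₄⁻/Mn²⁺; anode: Hg₂²⁺/Hg. E°cell = +0.76 V, n = 10.
log K = nE°cell / 0.0592 = (10)(+0.76) / 0.0592 = 128.4.

128.4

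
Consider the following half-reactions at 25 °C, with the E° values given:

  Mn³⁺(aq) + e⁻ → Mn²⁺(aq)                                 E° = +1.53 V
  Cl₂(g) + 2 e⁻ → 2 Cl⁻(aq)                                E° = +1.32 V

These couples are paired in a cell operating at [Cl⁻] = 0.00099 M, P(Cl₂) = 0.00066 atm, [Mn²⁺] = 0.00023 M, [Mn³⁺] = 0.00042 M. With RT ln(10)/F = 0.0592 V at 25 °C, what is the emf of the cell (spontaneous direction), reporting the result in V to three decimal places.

+0.142 V

Mn³⁺/Mn²⁺ is the cathode (higher E°), Cl₂/Cl⁻ the anode: E°cell = +1.53 − (+1.32) = +0.21 V, n = 2.
Overall: 2 Mn³⁺(aq) + 2 Cl⁻(aq) → 2 Mn²⁺(aq) + Cl₂(g)
Q = [Mn²⁺]^2·P(Cl₂) / ([Mn³⁺]^2·[Cl⁻]^2); log Q = 2.305.
E = E° − (0.0592/n) log Q = +0.21 − (0.0592/2)(2.305) = +0.142 V.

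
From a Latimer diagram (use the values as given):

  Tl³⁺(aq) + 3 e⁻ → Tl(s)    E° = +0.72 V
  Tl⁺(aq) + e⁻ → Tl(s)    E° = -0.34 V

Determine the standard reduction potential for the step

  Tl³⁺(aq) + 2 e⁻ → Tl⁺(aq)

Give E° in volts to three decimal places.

+1.250 V

Sequential free energies add, so n₃E°₃ = n₁E°₁ + n₂E°₂.
With n₃ = 3, and the known step contributing 1×(-0.34) V, the unknown satisfies 2·E° = 3×(+0.72) − 1×(-0.34) = +2.500.
E° = +2.500 / 2 = +1.250 V.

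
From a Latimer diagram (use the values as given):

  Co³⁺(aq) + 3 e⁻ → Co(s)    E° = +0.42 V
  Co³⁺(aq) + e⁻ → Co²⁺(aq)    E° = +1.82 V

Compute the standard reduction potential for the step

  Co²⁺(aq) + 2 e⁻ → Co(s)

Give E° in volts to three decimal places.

Sequential free energies add, so n₃E°₃ = n₁E°₁ + n₂E°₂.
With n₃ = 3, and the known step contributing 1×(+1.82) V, the unknown satisfies 2·E° = 3×(+0.42) − 1×(+1.82) = -0.560.
E° = -0.560 / 2 = -0.280 V.

-0.280 V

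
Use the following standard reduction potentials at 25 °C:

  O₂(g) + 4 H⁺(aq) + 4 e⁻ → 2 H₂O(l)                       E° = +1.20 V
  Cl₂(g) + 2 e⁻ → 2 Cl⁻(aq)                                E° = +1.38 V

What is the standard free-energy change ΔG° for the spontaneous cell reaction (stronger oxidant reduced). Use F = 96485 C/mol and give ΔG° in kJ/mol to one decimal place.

Cl₂/Cl⁻ (E° = +1.38 V) is the cathode; O₂/H₂O (E° = +1.20 V) is the anode, so E°cell = +0.18 V.
Balancing electrons gives n = 4 (lcm of 2 and 4).
ΔG° = −nFE° = −(4)(96485)(+0.18) = -69,469 J = -69.5 kJ/mol.

-69.5 kJ/mol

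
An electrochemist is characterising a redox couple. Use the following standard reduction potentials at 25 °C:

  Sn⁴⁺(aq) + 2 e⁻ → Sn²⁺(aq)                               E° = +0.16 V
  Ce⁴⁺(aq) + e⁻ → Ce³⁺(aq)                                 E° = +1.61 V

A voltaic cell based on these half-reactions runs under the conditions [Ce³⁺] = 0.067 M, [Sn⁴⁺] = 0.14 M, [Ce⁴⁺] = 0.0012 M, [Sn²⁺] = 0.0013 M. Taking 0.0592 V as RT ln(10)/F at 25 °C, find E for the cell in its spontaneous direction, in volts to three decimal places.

Ce⁴⁺/Ce³⁺ is the cathode (higher E°), Sn⁴⁺/Sn²⁺ the anode: E°cell = +1.61 − (+0.16) = +1.45 V, n = 2.
Overall: 2 Ce⁴⁺(aq) + Sn²⁺(aq) → 2 Ce³⁺(aq) + Sn⁴⁺(aq)
Q = [Ce³⁺]^2·[Sn⁴⁺] / ([Ce⁴⁺]^2·[Sn²⁺]); log Q = 5.526.
E = E° − (0.0592/n) log Q = +1.45 − (0.0592/2)(5.526) = +1.286 V.

+1.286 V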